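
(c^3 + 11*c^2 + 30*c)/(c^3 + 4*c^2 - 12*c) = (c + 5)/(c - 2)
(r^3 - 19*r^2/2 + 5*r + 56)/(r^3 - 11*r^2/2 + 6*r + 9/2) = (2*r^3 - 19*r^2 + 10*r + 112)/(2*r^3 - 11*r^2 + 12*r + 9)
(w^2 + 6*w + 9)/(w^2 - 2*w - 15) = (w + 3)/(w - 5)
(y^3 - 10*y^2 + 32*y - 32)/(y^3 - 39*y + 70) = (y^2 - 8*y + 16)/(y^2 + 2*y - 35)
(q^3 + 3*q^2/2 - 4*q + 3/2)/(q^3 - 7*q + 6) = (q - 1/2)/(q - 2)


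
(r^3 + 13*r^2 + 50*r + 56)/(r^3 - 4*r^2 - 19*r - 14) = (r^2 + 11*r + 28)/(r^2 - 6*r - 7)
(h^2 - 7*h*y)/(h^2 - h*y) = (h - 7*y)/(h - y)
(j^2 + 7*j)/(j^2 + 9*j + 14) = j/(j + 2)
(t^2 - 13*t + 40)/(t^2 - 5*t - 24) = (t - 5)/(t + 3)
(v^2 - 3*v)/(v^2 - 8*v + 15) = v/(v - 5)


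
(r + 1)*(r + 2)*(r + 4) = r^3 + 7*r^2 + 14*r + 8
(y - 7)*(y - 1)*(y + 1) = y^3 - 7*y^2 - y + 7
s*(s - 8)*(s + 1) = s^3 - 7*s^2 - 8*s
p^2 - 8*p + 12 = (p - 6)*(p - 2)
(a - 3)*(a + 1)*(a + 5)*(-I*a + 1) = -I*a^4 + a^3 - 3*I*a^3 + 3*a^2 + 13*I*a^2 - 13*a + 15*I*a - 15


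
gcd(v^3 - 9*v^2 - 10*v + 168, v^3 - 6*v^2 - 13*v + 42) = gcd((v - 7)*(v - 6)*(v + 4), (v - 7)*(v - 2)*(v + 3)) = v - 7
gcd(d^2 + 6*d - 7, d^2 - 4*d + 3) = d - 1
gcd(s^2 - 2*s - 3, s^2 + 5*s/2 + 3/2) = s + 1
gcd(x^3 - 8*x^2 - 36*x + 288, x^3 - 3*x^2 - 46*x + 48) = x^2 - 2*x - 48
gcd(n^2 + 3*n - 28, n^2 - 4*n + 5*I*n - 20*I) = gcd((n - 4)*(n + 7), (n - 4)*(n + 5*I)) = n - 4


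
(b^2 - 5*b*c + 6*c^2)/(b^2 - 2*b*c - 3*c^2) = (b - 2*c)/(b + c)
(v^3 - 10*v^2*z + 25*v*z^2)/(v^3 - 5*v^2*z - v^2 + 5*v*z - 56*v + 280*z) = v*(v - 5*z)/(v^2 - v - 56)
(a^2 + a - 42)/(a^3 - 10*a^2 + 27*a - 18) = (a + 7)/(a^2 - 4*a + 3)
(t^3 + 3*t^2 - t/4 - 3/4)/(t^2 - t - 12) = (t^2 - 1/4)/(t - 4)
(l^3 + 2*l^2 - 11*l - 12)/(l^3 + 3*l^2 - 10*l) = (l^3 + 2*l^2 - 11*l - 12)/(l*(l^2 + 3*l - 10))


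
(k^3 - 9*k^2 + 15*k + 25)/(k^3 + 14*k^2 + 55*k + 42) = (k^2 - 10*k + 25)/(k^2 + 13*k + 42)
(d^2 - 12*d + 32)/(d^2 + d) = (d^2 - 12*d + 32)/(d*(d + 1))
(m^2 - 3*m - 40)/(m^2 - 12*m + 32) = (m + 5)/(m - 4)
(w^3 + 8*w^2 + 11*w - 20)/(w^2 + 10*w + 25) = (w^2 + 3*w - 4)/(w + 5)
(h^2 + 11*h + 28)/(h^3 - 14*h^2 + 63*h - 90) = (h^2 + 11*h + 28)/(h^3 - 14*h^2 + 63*h - 90)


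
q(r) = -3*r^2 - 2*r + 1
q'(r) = -6*r - 2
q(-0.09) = 1.16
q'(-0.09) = -1.46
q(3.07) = -33.41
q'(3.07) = -20.42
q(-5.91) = -91.96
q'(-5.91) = 33.46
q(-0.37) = 1.33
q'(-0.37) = 0.22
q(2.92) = -30.42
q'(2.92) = -19.52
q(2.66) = -25.55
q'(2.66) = -17.96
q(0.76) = -2.25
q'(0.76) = -6.56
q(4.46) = -67.59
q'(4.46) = -28.76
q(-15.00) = -644.00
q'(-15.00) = 88.00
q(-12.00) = -407.00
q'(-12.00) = 70.00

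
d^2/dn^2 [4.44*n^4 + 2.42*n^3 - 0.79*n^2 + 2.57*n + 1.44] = 53.28*n^2 + 14.52*n - 1.58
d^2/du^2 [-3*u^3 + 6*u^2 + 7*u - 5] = 12 - 18*u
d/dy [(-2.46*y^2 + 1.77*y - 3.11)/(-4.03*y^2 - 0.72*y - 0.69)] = (8.9043*y^2 - 21.6718*y - 3.4605)/(16.2409*y^4 + 5.8032*y^3 + 6.0798*y^2 + 0.9936*y + 0.4761)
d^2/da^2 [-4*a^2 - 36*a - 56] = -8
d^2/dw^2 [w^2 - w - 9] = 2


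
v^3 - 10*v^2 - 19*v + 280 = (v - 8)*(v - 7)*(v + 5)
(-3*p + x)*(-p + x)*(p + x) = 3*p^3 - p^2*x - 3*p*x^2 + x^3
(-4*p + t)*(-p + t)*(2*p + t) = 8*p^3 - 6*p^2*t - 3*p*t^2 + t^3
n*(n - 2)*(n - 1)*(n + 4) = n^4 + n^3 - 10*n^2 + 8*n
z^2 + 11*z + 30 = (z + 5)*(z + 6)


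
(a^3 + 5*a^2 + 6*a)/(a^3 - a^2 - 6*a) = (a + 3)/(a - 3)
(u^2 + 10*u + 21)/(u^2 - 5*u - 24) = (u + 7)/(u - 8)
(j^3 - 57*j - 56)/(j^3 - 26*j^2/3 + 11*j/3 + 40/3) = 3*(j + 7)/(3*j - 5)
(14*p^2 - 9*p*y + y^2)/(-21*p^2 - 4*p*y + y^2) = (-2*p + y)/(3*p + y)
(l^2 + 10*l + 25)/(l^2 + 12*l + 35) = (l + 5)/(l + 7)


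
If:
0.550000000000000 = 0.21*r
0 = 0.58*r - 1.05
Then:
No Solution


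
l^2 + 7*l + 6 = (l + 1)*(l + 6)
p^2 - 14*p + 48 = (p - 8)*(p - 6)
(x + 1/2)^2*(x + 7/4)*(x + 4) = x^4 + 27*x^3/4 + 13*x^2 + 135*x/16 + 7/4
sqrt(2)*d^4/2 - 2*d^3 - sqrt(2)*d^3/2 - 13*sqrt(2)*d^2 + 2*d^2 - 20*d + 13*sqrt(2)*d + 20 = (d - 1)*(d - 5*sqrt(2))*(d + 2*sqrt(2))*(sqrt(2)*d/2 + 1)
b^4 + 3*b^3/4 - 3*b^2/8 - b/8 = b*(b - 1/2)*(b + 1/4)*(b + 1)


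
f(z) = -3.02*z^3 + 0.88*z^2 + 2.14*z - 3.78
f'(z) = -9.06*z^2 + 1.76*z + 2.14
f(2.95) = -67.34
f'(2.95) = -71.51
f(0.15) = -3.45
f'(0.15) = 2.20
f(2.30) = -30.95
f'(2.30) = -41.74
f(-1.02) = -1.84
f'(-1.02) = -9.08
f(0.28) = -3.18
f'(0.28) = 1.92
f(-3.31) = 108.30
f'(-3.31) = -102.95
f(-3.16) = 93.54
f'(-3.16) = -93.89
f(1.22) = -5.34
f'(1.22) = -9.20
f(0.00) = -3.78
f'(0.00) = 2.14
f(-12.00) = 5315.82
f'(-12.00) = -1323.62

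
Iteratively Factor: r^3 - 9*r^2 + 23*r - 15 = (r - 3)*(r^2 - 6*r + 5) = (r - 3)*(r - 1)*(r - 5)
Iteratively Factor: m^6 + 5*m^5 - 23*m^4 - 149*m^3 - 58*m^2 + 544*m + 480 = (m + 4)*(m^5 + m^4 - 27*m^3 - 41*m^2 + 106*m + 120) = (m - 5)*(m + 4)*(m^4 + 6*m^3 + 3*m^2 - 26*m - 24) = (m - 5)*(m + 4)^2*(m^3 + 2*m^2 - 5*m - 6) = (m - 5)*(m - 2)*(m + 4)^2*(m^2 + 4*m + 3) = (m - 5)*(m - 2)*(m + 3)*(m + 4)^2*(m + 1)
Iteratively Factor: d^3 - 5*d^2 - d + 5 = (d - 5)*(d^2 - 1) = (d - 5)*(d + 1)*(d - 1)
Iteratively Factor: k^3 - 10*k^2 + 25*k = (k)*(k^2 - 10*k + 25) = k*(k - 5)*(k - 5)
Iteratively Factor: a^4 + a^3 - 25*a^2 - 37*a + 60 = (a - 5)*(a^3 + 6*a^2 + 5*a - 12) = (a - 5)*(a + 4)*(a^2 + 2*a - 3) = (a - 5)*(a - 1)*(a + 4)*(a + 3)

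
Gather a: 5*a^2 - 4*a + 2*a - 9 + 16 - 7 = 5*a^2 - 2*a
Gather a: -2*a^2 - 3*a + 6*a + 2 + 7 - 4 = -2*a^2 + 3*a + 5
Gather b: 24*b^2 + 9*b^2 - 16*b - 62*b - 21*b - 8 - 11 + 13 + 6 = 33*b^2 - 99*b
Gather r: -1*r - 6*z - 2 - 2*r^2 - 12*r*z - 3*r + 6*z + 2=-2*r^2 + r*(-12*z - 4)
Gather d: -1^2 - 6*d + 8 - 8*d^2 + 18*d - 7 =-8*d^2 + 12*d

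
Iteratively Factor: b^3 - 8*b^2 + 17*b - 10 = (b - 1)*(b^2 - 7*b + 10) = (b - 5)*(b - 1)*(b - 2)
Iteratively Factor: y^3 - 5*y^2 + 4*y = (y)*(y^2 - 5*y + 4) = y*(y - 4)*(y - 1)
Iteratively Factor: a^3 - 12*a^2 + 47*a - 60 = (a - 3)*(a^2 - 9*a + 20) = (a - 5)*(a - 3)*(a - 4)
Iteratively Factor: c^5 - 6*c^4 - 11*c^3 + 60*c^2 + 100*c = (c + 2)*(c^4 - 8*c^3 + 5*c^2 + 50*c) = (c - 5)*(c + 2)*(c^3 - 3*c^2 - 10*c) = c*(c - 5)*(c + 2)*(c^2 - 3*c - 10) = c*(c - 5)*(c + 2)^2*(c - 5)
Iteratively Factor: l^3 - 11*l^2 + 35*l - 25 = (l - 5)*(l^2 - 6*l + 5) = (l - 5)*(l - 1)*(l - 5)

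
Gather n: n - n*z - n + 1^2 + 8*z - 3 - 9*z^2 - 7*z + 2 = -n*z - 9*z^2 + z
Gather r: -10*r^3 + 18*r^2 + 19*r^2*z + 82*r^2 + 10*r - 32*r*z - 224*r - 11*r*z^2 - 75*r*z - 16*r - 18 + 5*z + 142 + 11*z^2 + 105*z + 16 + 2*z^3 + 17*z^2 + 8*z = -10*r^3 + r^2*(19*z + 100) + r*(-11*z^2 - 107*z - 230) + 2*z^3 + 28*z^2 + 118*z + 140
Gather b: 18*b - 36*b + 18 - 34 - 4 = -18*b - 20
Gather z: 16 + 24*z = 24*z + 16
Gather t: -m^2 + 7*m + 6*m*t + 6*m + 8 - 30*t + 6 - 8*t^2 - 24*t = -m^2 + 13*m - 8*t^2 + t*(6*m - 54) + 14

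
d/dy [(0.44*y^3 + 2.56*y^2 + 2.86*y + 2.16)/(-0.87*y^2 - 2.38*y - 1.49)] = (-0.3828*y^4 - 2.0944*y^3 - 5.5714*y^2 - 3.8704*y + 0.8794)/(0.7569*y^4 + 4.1412*y^3 + 8.257*y^2 + 7.0924*y + 2.2201)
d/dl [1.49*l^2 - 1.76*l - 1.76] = 2.98*l - 1.76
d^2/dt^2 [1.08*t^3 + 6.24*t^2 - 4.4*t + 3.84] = 6.48*t + 12.48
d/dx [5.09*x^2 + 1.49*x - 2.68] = 10.18*x + 1.49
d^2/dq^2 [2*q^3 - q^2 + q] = 12*q - 2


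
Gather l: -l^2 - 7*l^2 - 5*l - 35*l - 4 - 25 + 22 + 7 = -8*l^2 - 40*l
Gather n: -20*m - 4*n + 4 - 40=-20*m - 4*n - 36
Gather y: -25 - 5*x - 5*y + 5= -5*x - 5*y - 20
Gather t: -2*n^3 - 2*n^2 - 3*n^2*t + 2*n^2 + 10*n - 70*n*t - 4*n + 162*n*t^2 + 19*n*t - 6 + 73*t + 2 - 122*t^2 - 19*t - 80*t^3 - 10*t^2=-2*n^3 + 6*n - 80*t^3 + t^2*(162*n - 132) + t*(-3*n^2 - 51*n + 54) - 4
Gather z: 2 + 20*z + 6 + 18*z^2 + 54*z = 18*z^2 + 74*z + 8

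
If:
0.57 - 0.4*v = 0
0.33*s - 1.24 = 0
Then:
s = 3.76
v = 1.42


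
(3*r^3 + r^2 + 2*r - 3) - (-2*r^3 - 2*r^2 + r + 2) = 5*r^3 + 3*r^2 + r - 5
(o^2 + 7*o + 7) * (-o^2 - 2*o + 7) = -o^4 - 9*o^3 - 14*o^2 + 35*o + 49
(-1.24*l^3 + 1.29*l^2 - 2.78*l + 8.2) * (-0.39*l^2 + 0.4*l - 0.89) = 0.4836*l^5 - 0.9991*l^4 + 2.7038*l^3 - 5.4581*l^2 + 5.7542*l - 7.298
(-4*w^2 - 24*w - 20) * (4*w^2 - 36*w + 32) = -16*w^4 + 48*w^3 + 656*w^2 - 48*w - 640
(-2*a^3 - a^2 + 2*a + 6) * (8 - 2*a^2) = 4*a^5 + 2*a^4 - 20*a^3 - 20*a^2 + 16*a + 48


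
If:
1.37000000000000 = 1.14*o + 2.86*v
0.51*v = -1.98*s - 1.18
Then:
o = 1.20175438596491 - 2.50877192982456*v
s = -0.257575757575758*v - 0.595959595959596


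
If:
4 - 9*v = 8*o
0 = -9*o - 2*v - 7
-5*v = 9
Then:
No Solution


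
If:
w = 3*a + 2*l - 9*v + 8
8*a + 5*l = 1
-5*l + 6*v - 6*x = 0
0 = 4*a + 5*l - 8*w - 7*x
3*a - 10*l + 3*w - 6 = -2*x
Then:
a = 1059/2152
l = -158/269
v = 8791/8070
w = -16167/10760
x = 4247/2690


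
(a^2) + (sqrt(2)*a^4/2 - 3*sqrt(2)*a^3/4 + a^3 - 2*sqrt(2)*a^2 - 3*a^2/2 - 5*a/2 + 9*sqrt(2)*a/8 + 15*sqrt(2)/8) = sqrt(2)*a^4/2 - 3*sqrt(2)*a^3/4 + a^3 - 2*sqrt(2)*a^2 - a^2/2 - 5*a/2 + 9*sqrt(2)*a/8 + 15*sqrt(2)/8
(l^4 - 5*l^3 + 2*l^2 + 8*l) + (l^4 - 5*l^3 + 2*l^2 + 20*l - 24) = 2*l^4 - 10*l^3 + 4*l^2 + 28*l - 24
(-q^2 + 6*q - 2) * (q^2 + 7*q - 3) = -q^4 - q^3 + 43*q^2 - 32*q + 6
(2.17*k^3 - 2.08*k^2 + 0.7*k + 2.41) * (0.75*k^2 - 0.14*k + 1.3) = 1.6275*k^5 - 1.8638*k^4 + 3.6372*k^3 - 0.9945*k^2 + 0.5726*k + 3.133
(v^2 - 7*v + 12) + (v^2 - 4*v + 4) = 2*v^2 - 11*v + 16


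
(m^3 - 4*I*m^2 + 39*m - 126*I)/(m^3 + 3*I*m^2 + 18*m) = (m - 7*I)/m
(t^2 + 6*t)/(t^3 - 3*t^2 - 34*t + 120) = t/(t^2 - 9*t + 20)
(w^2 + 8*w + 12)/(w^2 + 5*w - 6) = (w + 2)/(w - 1)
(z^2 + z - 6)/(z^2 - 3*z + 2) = (z + 3)/(z - 1)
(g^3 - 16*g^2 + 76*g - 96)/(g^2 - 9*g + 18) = (g^2 - 10*g + 16)/(g - 3)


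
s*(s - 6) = s^2 - 6*s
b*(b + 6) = b^2 + 6*b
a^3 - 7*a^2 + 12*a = a*(a - 4)*(a - 3)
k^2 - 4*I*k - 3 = (k - 3*I)*(k - I)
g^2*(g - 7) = g^3 - 7*g^2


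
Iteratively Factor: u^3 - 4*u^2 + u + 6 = (u - 2)*(u^2 - 2*u - 3) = (u - 2)*(u + 1)*(u - 3)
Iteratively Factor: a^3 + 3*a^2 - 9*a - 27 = (a + 3)*(a^2 - 9) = (a + 3)^2*(a - 3)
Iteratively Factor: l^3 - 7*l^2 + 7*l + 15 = (l - 5)*(l^2 - 2*l - 3) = (l - 5)*(l - 3)*(l + 1)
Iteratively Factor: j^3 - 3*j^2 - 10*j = (j)*(j^2 - 3*j - 10) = j*(j + 2)*(j - 5)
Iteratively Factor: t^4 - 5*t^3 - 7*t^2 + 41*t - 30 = (t + 3)*(t^3 - 8*t^2 + 17*t - 10) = (t - 2)*(t + 3)*(t^2 - 6*t + 5) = (t - 5)*(t - 2)*(t + 3)*(t - 1)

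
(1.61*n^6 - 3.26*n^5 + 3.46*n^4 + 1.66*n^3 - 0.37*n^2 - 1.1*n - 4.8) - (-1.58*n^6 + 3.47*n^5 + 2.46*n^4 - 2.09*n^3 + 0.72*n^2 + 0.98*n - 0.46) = 3.19*n^6 - 6.73*n^5 + 1.0*n^4 + 3.75*n^3 - 1.09*n^2 - 2.08*n - 4.34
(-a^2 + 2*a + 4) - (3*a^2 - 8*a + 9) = -4*a^2 + 10*a - 5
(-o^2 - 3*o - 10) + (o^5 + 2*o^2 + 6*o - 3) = o^5 + o^2 + 3*o - 13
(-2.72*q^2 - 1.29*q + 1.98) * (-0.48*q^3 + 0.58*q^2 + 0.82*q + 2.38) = 1.3056*q^5 - 0.9584*q^4 - 3.929*q^3 - 6.383*q^2 - 1.4466*q + 4.7124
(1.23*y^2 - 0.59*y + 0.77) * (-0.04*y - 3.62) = -0.0492*y^3 - 4.429*y^2 + 2.105*y - 2.7874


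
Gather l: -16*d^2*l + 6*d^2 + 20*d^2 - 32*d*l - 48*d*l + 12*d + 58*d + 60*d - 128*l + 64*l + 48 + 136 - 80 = 26*d^2 + 130*d + l*(-16*d^2 - 80*d - 64) + 104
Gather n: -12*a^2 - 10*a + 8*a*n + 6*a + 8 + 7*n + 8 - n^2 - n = -12*a^2 - 4*a - n^2 + n*(8*a + 6) + 16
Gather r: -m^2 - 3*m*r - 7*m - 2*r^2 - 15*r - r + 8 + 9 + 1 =-m^2 - 7*m - 2*r^2 + r*(-3*m - 16) + 18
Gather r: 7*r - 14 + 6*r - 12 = 13*r - 26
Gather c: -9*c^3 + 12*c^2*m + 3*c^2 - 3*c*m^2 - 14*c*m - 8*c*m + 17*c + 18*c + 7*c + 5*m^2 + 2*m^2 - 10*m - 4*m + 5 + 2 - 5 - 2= -9*c^3 + c^2*(12*m + 3) + c*(-3*m^2 - 22*m + 42) + 7*m^2 - 14*m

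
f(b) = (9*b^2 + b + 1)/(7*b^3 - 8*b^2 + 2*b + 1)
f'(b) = (18*b + 1)/(7*b^3 - 8*b^2 + 2*b + 1) + (-21*b^2 + 16*b - 2)*(9*b^2 + b + 1)/(7*b^3 - 8*b^2 + 2*b + 1)^2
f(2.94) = 0.71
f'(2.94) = -0.37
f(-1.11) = -0.53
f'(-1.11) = -0.26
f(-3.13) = -0.29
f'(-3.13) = -0.06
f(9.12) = 0.16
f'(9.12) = -0.02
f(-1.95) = -0.39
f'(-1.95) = -0.12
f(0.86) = 6.78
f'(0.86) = -7.25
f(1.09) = 4.66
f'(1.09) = -8.66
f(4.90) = 0.35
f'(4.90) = -0.09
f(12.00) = 0.12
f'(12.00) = -0.01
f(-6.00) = -0.18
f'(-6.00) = -0.02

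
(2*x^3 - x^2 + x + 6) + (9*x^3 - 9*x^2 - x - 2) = 11*x^3 - 10*x^2 + 4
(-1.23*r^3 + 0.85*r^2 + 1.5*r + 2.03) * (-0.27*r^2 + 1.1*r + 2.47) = 0.3321*r^5 - 1.5825*r^4 - 2.5081*r^3 + 3.2014*r^2 + 5.938*r + 5.0141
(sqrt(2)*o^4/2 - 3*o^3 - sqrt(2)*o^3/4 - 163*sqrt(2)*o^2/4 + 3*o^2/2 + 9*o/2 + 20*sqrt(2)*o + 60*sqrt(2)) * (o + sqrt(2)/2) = sqrt(2)*o^5/2 - 5*o^4/2 - sqrt(2)*o^4/4 - 169*sqrt(2)*o^3/4 + 5*o^3/4 - 145*o^2/4 + 83*sqrt(2)*o^2/4 + 20*o + 249*sqrt(2)*o/4 + 60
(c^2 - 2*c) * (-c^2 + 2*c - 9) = -c^4 + 4*c^3 - 13*c^2 + 18*c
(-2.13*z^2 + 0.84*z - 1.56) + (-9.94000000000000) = -2.13*z^2 + 0.84*z - 11.5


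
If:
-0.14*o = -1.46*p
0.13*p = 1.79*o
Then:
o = 0.00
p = 0.00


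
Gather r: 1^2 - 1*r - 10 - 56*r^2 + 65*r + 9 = -56*r^2 + 64*r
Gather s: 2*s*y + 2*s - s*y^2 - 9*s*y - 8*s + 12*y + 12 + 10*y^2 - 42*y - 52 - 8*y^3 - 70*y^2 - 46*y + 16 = s*(-y^2 - 7*y - 6) - 8*y^3 - 60*y^2 - 76*y - 24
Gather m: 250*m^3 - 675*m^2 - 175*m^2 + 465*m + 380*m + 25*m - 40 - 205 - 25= 250*m^3 - 850*m^2 + 870*m - 270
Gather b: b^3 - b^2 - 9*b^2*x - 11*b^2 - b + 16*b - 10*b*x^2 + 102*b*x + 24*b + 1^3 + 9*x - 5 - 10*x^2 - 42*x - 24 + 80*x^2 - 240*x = b^3 + b^2*(-9*x - 12) + b*(-10*x^2 + 102*x + 39) + 70*x^2 - 273*x - 28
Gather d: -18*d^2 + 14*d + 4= -18*d^2 + 14*d + 4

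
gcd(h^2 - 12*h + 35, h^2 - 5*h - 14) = h - 7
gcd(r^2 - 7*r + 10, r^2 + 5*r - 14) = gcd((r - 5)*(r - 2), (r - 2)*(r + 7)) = r - 2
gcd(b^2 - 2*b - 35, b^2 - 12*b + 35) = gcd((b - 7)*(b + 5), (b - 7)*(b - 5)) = b - 7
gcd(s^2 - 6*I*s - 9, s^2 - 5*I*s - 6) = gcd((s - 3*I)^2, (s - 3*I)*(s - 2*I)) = s - 3*I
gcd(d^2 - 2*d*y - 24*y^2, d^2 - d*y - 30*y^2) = -d + 6*y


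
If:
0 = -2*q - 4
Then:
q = -2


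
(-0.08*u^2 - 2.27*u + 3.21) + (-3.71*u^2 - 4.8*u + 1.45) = -3.79*u^2 - 7.07*u + 4.66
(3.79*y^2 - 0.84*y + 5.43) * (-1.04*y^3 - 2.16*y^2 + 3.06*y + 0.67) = -3.9416*y^5 - 7.3128*y^4 + 7.7646*y^3 - 11.7599*y^2 + 16.053*y + 3.6381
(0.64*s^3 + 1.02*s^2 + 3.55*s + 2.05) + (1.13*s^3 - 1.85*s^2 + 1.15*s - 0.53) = 1.77*s^3 - 0.83*s^2 + 4.7*s + 1.52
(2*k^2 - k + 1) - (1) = 2*k^2 - k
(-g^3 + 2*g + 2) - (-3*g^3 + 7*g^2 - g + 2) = 2*g^3 - 7*g^2 + 3*g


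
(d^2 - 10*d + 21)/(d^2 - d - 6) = (d - 7)/(d + 2)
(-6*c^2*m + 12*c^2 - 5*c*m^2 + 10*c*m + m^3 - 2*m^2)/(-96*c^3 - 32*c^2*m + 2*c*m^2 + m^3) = (c*m - 2*c + m^2 - 2*m)/(16*c^2 + 8*c*m + m^2)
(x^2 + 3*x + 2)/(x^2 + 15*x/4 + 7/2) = 4*(x + 1)/(4*x + 7)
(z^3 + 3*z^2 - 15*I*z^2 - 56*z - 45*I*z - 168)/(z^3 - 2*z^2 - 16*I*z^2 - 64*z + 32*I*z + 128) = (z^2 + z*(3 - 7*I) - 21*I)/(z^2 + z*(-2 - 8*I) + 16*I)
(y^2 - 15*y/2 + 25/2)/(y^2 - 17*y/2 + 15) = (y - 5)/(y - 6)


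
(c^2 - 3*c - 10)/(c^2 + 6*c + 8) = (c - 5)/(c + 4)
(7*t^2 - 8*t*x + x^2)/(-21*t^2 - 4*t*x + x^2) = (-t + x)/(3*t + x)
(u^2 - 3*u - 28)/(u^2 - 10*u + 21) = (u + 4)/(u - 3)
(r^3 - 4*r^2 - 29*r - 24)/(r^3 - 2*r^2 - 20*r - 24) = (-r^3 + 4*r^2 + 29*r + 24)/(-r^3 + 2*r^2 + 20*r + 24)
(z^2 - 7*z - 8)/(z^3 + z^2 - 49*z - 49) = (z - 8)/(z^2 - 49)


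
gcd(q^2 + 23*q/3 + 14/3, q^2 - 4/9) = q + 2/3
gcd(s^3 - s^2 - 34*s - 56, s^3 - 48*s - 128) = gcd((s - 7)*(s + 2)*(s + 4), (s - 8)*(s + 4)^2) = s + 4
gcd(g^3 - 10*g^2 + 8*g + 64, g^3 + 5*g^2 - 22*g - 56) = g^2 - 2*g - 8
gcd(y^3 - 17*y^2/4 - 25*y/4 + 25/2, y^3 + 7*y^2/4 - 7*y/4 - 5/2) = y^2 + 3*y/4 - 5/2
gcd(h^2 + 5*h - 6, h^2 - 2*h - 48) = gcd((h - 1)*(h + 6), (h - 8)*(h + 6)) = h + 6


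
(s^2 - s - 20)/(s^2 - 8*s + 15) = (s + 4)/(s - 3)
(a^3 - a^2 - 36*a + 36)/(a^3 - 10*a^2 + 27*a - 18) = (a + 6)/(a - 3)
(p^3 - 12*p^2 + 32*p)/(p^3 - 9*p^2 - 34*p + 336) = p*(p - 4)/(p^2 - p - 42)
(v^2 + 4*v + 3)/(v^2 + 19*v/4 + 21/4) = 4*(v + 1)/(4*v + 7)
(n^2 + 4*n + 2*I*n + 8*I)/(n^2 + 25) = (n^2 + 2*n*(2 + I) + 8*I)/(n^2 + 25)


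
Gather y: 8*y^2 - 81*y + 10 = 8*y^2 - 81*y + 10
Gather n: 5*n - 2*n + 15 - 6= 3*n + 9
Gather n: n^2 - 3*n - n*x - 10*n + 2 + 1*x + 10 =n^2 + n*(-x - 13) + x + 12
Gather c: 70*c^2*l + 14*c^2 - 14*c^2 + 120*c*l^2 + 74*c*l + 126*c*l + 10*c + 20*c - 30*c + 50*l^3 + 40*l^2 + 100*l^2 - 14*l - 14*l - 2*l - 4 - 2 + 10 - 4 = 70*c^2*l + c*(120*l^2 + 200*l) + 50*l^3 + 140*l^2 - 30*l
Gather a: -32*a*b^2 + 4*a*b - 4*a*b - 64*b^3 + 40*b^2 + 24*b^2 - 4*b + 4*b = -32*a*b^2 - 64*b^3 + 64*b^2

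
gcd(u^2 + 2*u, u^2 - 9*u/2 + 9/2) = 1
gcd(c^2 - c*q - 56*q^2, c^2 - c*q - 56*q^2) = -c^2 + c*q + 56*q^2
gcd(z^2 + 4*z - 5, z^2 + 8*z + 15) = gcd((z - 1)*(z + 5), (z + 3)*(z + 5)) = z + 5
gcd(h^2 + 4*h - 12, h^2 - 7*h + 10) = h - 2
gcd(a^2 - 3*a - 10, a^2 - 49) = 1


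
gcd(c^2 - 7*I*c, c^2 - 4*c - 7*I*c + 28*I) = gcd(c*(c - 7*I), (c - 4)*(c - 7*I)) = c - 7*I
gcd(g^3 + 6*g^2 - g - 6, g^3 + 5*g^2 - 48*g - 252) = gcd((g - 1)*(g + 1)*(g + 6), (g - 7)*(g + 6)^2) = g + 6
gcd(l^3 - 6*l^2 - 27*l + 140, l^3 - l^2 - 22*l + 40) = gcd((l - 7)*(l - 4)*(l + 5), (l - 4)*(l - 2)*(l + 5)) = l^2 + l - 20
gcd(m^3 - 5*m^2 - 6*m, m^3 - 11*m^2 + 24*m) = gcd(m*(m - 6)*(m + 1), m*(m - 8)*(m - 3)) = m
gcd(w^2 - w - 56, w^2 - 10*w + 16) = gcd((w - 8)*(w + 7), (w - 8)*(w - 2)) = w - 8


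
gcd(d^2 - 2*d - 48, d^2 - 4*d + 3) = 1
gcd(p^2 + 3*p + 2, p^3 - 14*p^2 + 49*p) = 1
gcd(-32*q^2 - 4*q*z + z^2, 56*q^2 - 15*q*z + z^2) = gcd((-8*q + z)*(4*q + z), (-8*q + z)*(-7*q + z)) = -8*q + z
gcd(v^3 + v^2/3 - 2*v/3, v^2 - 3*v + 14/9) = v - 2/3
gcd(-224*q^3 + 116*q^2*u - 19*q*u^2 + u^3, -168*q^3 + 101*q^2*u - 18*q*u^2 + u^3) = 56*q^2 - 15*q*u + u^2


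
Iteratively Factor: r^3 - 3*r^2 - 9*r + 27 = (r - 3)*(r^2 - 9) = (r - 3)*(r + 3)*(r - 3)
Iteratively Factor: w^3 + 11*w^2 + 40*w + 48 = (w + 4)*(w^2 + 7*w + 12) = (w + 4)^2*(w + 3)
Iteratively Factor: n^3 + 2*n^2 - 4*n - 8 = (n + 2)*(n^2 - 4) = (n + 2)^2*(n - 2)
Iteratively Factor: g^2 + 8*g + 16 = (g + 4)*(g + 4)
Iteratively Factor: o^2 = (o)*(o)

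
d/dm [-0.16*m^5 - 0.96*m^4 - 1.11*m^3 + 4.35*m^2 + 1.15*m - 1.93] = -0.8*m^4 - 3.84*m^3 - 3.33*m^2 + 8.7*m + 1.15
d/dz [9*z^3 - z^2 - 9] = z*(27*z - 2)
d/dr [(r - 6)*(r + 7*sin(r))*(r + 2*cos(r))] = (6 - r)*(r + 7*sin(r))*(2*sin(r) - 1) + (r - 6)*(r + 2*cos(r))*(7*cos(r) + 1) + (r + 7*sin(r))*(r + 2*cos(r))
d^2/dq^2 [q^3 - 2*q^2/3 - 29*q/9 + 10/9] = 6*q - 4/3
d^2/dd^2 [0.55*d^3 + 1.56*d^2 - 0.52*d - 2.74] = 3.3*d + 3.12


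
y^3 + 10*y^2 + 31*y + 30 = (y + 2)*(y + 3)*(y + 5)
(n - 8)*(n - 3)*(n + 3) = n^3 - 8*n^2 - 9*n + 72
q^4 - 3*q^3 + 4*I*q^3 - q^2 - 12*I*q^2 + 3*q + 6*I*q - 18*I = (q - 3)*(q - I)*(q + 2*I)*(q + 3*I)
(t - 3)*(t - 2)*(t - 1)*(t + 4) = t^4 - 2*t^3 - 13*t^2 + 38*t - 24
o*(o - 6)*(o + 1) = o^3 - 5*o^2 - 6*o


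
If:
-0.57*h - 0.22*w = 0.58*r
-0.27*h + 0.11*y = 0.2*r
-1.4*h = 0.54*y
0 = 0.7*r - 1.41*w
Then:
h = 0.00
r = 0.00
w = 0.00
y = 0.00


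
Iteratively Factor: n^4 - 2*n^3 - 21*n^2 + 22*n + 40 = (n + 4)*(n^3 - 6*n^2 + 3*n + 10) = (n + 1)*(n + 4)*(n^2 - 7*n + 10) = (n - 5)*(n + 1)*(n + 4)*(n - 2)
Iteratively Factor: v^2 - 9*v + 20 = (v - 5)*(v - 4)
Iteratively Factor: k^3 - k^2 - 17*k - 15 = (k + 1)*(k^2 - 2*k - 15) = (k + 1)*(k + 3)*(k - 5)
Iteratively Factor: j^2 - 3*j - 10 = (j - 5)*(j + 2)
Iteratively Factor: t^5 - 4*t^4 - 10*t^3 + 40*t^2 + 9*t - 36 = (t - 1)*(t^4 - 3*t^3 - 13*t^2 + 27*t + 36) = (t - 3)*(t - 1)*(t^3 - 13*t - 12) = (t - 3)*(t - 1)*(t + 3)*(t^2 - 3*t - 4) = (t - 4)*(t - 3)*(t - 1)*(t + 3)*(t + 1)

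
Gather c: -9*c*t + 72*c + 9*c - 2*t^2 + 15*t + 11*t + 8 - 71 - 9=c*(81 - 9*t) - 2*t^2 + 26*t - 72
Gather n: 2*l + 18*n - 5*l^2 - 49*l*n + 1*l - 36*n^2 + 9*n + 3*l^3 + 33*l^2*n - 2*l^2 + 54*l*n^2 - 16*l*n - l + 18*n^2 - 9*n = 3*l^3 - 7*l^2 + 2*l + n^2*(54*l - 18) + n*(33*l^2 - 65*l + 18)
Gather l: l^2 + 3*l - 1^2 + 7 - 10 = l^2 + 3*l - 4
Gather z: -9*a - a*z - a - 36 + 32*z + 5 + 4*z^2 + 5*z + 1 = -10*a + 4*z^2 + z*(37 - a) - 30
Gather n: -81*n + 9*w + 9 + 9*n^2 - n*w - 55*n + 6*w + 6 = 9*n^2 + n*(-w - 136) + 15*w + 15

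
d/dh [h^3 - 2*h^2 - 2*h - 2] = 3*h^2 - 4*h - 2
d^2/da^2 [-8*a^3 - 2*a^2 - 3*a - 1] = -48*a - 4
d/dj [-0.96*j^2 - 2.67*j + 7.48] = -1.92*j - 2.67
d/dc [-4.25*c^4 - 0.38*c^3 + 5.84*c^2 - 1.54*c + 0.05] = -17.0*c^3 - 1.14*c^2 + 11.68*c - 1.54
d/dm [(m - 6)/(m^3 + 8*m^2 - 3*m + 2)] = (m^3 + 8*m^2 - 3*m - (m - 6)*(3*m^2 + 16*m - 3) + 2)/(m^3 + 8*m^2 - 3*m + 2)^2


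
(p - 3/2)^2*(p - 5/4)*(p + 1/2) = p^4 - 15*p^3/4 + 31*p^2/8 + 3*p/16 - 45/32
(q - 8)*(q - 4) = q^2 - 12*q + 32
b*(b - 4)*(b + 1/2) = b^3 - 7*b^2/2 - 2*b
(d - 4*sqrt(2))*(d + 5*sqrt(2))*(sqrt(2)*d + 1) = sqrt(2)*d^3 + 3*d^2 - 39*sqrt(2)*d - 40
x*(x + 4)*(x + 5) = x^3 + 9*x^2 + 20*x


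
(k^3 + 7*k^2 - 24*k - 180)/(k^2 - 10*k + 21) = (k^3 + 7*k^2 - 24*k - 180)/(k^2 - 10*k + 21)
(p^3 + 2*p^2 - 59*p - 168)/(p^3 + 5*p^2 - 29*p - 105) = (p - 8)/(p - 5)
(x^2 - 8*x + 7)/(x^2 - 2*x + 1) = (x - 7)/(x - 1)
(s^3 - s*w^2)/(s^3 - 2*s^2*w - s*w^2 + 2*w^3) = s/(s - 2*w)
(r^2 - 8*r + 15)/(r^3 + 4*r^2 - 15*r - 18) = (r - 5)/(r^2 + 7*r + 6)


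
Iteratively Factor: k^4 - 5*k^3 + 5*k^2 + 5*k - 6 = (k + 1)*(k^3 - 6*k^2 + 11*k - 6) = (k - 2)*(k + 1)*(k^2 - 4*k + 3) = (k - 3)*(k - 2)*(k + 1)*(k - 1)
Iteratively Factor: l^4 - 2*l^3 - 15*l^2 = (l + 3)*(l^3 - 5*l^2) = (l - 5)*(l + 3)*(l^2) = l*(l - 5)*(l + 3)*(l)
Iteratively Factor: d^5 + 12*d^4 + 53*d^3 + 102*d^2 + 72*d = (d)*(d^4 + 12*d^3 + 53*d^2 + 102*d + 72) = d*(d + 3)*(d^3 + 9*d^2 + 26*d + 24) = d*(d + 3)^2*(d^2 + 6*d + 8) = d*(d + 2)*(d + 3)^2*(d + 4)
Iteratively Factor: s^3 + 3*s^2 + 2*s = (s + 2)*(s^2 + s) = s*(s + 2)*(s + 1)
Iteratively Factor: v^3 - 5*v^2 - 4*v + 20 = (v - 2)*(v^2 - 3*v - 10) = (v - 2)*(v + 2)*(v - 5)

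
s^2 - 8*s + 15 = (s - 5)*(s - 3)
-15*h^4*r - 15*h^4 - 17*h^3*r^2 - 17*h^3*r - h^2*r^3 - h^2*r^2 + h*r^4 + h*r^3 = (-5*h + r)*(h + r)*(3*h + r)*(h*r + h)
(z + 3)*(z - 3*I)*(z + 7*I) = z^3 + 3*z^2 + 4*I*z^2 + 21*z + 12*I*z + 63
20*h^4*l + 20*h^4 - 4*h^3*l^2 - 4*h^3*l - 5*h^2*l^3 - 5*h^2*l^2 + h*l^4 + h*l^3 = (-5*h + l)*(-2*h + l)*(2*h + l)*(h*l + h)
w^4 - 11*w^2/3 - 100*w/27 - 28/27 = (w - 7/3)*(w + 2/3)^2*(w + 1)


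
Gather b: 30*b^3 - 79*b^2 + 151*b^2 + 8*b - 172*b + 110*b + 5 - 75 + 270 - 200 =30*b^3 + 72*b^2 - 54*b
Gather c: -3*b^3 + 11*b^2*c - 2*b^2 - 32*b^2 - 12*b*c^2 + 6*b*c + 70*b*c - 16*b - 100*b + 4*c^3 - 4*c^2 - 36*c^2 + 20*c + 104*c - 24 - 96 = -3*b^3 - 34*b^2 - 116*b + 4*c^3 + c^2*(-12*b - 40) + c*(11*b^2 + 76*b + 124) - 120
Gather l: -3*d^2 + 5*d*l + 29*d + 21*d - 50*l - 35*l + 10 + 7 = -3*d^2 + 50*d + l*(5*d - 85) + 17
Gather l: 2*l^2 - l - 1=2*l^2 - l - 1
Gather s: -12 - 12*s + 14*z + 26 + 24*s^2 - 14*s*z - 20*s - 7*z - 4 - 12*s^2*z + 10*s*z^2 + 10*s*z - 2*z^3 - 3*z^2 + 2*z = s^2*(24 - 12*z) + s*(10*z^2 - 4*z - 32) - 2*z^3 - 3*z^2 + 9*z + 10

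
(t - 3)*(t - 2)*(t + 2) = t^3 - 3*t^2 - 4*t + 12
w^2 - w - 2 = (w - 2)*(w + 1)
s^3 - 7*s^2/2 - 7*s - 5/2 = (s - 5)*(s + 1/2)*(s + 1)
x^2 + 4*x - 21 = (x - 3)*(x + 7)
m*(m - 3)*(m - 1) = m^3 - 4*m^2 + 3*m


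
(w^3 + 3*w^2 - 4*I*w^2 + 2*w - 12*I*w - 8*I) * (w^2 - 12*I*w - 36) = w^5 + 3*w^4 - 16*I*w^4 - 82*w^3 - 48*I*w^3 - 252*w^2 + 112*I*w^2 - 168*w + 432*I*w + 288*I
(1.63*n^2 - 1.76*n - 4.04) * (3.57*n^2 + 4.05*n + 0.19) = 5.8191*n^4 + 0.3183*n^3 - 21.2411*n^2 - 16.6964*n - 0.7676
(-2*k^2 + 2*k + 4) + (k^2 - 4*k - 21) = -k^2 - 2*k - 17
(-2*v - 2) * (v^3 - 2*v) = -2*v^4 - 2*v^3 + 4*v^2 + 4*v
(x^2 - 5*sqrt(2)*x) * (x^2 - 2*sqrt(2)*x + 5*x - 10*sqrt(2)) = x^4 - 7*sqrt(2)*x^3 + 5*x^3 - 35*sqrt(2)*x^2 + 20*x^2 + 100*x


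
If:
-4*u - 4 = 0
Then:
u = -1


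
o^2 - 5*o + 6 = (o - 3)*(o - 2)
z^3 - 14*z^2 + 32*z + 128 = (z - 8)^2*(z + 2)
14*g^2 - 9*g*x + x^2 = (-7*g + x)*(-2*g + x)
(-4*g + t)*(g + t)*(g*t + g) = -4*g^3*t - 4*g^3 - 3*g^2*t^2 - 3*g^2*t + g*t^3 + g*t^2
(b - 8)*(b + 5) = b^2 - 3*b - 40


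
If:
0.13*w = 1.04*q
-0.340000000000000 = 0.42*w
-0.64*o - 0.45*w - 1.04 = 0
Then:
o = -1.06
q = -0.10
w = -0.81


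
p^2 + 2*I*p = p*(p + 2*I)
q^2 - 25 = (q - 5)*(q + 5)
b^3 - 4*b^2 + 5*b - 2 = (b - 2)*(b - 1)^2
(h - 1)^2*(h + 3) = h^3 + h^2 - 5*h + 3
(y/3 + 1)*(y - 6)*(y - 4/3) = y^3/3 - 13*y^2/9 - 14*y/3 + 8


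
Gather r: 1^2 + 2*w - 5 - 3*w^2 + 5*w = -3*w^2 + 7*w - 4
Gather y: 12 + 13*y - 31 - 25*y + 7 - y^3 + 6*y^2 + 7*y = -y^3 + 6*y^2 - 5*y - 12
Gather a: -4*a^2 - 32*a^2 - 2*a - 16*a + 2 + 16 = -36*a^2 - 18*a + 18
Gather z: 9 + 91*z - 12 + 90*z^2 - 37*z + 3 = 90*z^2 + 54*z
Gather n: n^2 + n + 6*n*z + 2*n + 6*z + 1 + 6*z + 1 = n^2 + n*(6*z + 3) + 12*z + 2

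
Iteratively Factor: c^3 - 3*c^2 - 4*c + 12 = (c + 2)*(c^2 - 5*c + 6) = (c - 2)*(c + 2)*(c - 3)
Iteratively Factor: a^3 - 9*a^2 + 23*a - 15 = (a - 1)*(a^2 - 8*a + 15) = (a - 3)*(a - 1)*(a - 5)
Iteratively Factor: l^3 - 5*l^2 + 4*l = (l - 4)*(l^2 - l) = l*(l - 4)*(l - 1)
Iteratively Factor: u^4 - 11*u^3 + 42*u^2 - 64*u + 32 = (u - 1)*(u^3 - 10*u^2 + 32*u - 32) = (u - 2)*(u - 1)*(u^2 - 8*u + 16) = (u - 4)*(u - 2)*(u - 1)*(u - 4)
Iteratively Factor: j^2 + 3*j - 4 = (j - 1)*(j + 4)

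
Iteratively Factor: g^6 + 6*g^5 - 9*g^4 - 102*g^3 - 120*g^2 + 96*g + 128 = (g + 4)*(g^5 + 2*g^4 - 17*g^3 - 34*g^2 + 16*g + 32) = (g + 2)*(g + 4)*(g^4 - 17*g^2 + 16) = (g + 2)*(g + 4)^2*(g^3 - 4*g^2 - g + 4) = (g + 1)*(g + 2)*(g + 4)^2*(g^2 - 5*g + 4) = (g - 4)*(g + 1)*(g + 2)*(g + 4)^2*(g - 1)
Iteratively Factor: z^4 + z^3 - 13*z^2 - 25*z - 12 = (z - 4)*(z^3 + 5*z^2 + 7*z + 3) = (z - 4)*(z + 1)*(z^2 + 4*z + 3) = (z - 4)*(z + 1)^2*(z + 3)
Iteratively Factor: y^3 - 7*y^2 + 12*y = (y)*(y^2 - 7*y + 12) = y*(y - 4)*(y - 3)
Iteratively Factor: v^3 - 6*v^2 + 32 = (v - 4)*(v^2 - 2*v - 8) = (v - 4)^2*(v + 2)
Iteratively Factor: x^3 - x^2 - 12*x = (x + 3)*(x^2 - 4*x) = (x - 4)*(x + 3)*(x)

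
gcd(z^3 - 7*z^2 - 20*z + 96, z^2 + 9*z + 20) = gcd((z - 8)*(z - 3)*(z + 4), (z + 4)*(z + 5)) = z + 4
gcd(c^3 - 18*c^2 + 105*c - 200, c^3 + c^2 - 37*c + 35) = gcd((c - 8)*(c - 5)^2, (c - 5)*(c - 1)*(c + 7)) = c - 5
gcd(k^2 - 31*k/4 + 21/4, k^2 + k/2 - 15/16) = k - 3/4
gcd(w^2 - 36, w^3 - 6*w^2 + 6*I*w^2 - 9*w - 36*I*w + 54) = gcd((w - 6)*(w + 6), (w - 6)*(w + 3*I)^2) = w - 6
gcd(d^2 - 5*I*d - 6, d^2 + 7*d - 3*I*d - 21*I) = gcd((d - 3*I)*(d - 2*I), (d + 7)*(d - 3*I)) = d - 3*I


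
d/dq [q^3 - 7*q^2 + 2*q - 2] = 3*q^2 - 14*q + 2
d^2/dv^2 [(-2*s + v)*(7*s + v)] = 2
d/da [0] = 0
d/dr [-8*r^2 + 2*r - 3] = 2 - 16*r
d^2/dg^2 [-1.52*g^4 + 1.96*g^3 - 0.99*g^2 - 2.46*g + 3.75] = -18.24*g^2 + 11.76*g - 1.98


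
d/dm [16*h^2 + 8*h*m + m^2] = 8*h + 2*m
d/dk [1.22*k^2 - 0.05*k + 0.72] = 2.44*k - 0.05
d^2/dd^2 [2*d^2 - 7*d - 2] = 4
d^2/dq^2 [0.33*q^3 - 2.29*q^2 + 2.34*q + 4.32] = 1.98*q - 4.58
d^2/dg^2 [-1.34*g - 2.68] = 0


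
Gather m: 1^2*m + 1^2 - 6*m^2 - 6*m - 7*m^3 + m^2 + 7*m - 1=-7*m^3 - 5*m^2 + 2*m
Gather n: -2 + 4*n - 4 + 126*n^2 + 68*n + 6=126*n^2 + 72*n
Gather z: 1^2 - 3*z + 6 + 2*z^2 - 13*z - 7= 2*z^2 - 16*z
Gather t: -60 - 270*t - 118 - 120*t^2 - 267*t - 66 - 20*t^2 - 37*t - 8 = -140*t^2 - 574*t - 252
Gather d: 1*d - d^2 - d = -d^2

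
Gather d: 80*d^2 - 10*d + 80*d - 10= 80*d^2 + 70*d - 10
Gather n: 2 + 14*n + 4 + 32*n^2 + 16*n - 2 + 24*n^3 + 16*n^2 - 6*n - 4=24*n^3 + 48*n^2 + 24*n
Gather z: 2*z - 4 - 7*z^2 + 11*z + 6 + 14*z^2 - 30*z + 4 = 7*z^2 - 17*z + 6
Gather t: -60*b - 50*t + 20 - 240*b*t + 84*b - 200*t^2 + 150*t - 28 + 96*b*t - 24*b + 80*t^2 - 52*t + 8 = -120*t^2 + t*(48 - 144*b)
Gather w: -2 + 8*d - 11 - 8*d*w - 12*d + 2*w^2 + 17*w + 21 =-4*d + 2*w^2 + w*(17 - 8*d) + 8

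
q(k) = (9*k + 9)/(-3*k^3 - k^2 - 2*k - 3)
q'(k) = (9*k + 9)*(9*k^2 + 2*k + 2)/(-3*k^3 - k^2 - 2*k - 3)^2 + 9/(-3*k^3 - k^2 - 2*k - 3)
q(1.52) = -1.20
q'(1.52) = 1.17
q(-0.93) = 1.54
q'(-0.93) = 52.01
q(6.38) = -0.08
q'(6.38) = 0.03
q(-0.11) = -2.87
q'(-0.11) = -1.28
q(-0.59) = -2.38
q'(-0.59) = 0.26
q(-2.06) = -0.41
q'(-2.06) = -0.26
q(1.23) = -1.60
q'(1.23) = 1.58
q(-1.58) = -0.55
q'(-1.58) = -0.29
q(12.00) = -0.02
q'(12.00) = 0.00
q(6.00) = -0.09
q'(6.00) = 0.03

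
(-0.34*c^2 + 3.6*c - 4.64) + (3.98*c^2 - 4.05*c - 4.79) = 3.64*c^2 - 0.45*c - 9.43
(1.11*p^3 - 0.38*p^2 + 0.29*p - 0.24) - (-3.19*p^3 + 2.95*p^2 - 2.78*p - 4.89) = 4.3*p^3 - 3.33*p^2 + 3.07*p + 4.65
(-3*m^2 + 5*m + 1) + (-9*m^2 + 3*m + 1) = -12*m^2 + 8*m + 2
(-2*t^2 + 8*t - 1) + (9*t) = -2*t^2 + 17*t - 1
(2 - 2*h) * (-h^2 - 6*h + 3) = 2*h^3 + 10*h^2 - 18*h + 6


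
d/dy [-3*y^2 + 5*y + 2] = 5 - 6*y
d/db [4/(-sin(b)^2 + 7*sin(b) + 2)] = 4*(2*sin(b) - 7)*cos(b)/(7*sin(b) + cos(b)^2 + 1)^2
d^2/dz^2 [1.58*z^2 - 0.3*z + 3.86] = 3.16000000000000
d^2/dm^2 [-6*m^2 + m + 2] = -12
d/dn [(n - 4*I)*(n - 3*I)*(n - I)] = 3*n^2 - 16*I*n - 19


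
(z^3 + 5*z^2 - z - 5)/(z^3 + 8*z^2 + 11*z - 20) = (z + 1)/(z + 4)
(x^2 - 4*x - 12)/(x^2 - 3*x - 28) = (-x^2 + 4*x + 12)/(-x^2 + 3*x + 28)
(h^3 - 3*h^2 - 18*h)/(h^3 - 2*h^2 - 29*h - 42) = h*(h - 6)/(h^2 - 5*h - 14)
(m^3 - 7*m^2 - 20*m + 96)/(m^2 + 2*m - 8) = (m^2 - 11*m + 24)/(m - 2)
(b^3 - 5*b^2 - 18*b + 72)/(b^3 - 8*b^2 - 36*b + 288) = (b^2 + b - 12)/(b^2 - 2*b - 48)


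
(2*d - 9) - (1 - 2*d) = 4*d - 10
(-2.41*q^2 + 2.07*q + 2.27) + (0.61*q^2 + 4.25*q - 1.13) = -1.8*q^2 + 6.32*q + 1.14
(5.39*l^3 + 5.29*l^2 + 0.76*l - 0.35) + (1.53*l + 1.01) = 5.39*l^3 + 5.29*l^2 + 2.29*l + 0.66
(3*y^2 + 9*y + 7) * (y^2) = 3*y^4 + 9*y^3 + 7*y^2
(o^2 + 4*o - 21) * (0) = 0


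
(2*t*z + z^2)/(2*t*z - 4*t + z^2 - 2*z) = z/(z - 2)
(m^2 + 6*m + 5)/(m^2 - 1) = (m + 5)/(m - 1)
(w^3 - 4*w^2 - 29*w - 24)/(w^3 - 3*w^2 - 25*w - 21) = (w - 8)/(w - 7)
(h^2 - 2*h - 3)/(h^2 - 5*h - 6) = (h - 3)/(h - 6)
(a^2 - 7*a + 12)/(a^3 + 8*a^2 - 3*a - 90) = (a - 4)/(a^2 + 11*a + 30)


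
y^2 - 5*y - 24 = (y - 8)*(y + 3)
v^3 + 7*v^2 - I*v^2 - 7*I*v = v*(v + 7)*(v - I)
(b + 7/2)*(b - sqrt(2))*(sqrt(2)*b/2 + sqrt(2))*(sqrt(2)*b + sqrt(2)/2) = b^4 - sqrt(2)*b^3 + 6*b^3 - 6*sqrt(2)*b^2 + 39*b^2/4 - 39*sqrt(2)*b/4 + 7*b/2 - 7*sqrt(2)/2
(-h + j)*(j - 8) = -h*j + 8*h + j^2 - 8*j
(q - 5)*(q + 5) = q^2 - 25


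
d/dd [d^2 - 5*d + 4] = 2*d - 5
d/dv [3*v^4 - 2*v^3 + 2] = v^2*(12*v - 6)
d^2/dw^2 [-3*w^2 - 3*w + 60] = -6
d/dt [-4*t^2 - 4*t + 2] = -8*t - 4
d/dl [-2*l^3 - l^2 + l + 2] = -6*l^2 - 2*l + 1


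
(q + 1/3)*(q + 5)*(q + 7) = q^3 + 37*q^2/3 + 39*q + 35/3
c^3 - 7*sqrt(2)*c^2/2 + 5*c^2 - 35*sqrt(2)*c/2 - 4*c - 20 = (c + 5)*(c - 4*sqrt(2))*(c + sqrt(2)/2)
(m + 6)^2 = m^2 + 12*m + 36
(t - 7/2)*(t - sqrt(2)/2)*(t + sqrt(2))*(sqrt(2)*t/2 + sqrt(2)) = sqrt(2)*t^4/2 - 3*sqrt(2)*t^3/4 + t^3/2 - 4*sqrt(2)*t^2 - 3*t^2/4 - 7*t/2 + 3*sqrt(2)*t/4 + 7*sqrt(2)/2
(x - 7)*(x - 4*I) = x^2 - 7*x - 4*I*x + 28*I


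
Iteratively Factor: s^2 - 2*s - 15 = (s + 3)*(s - 5)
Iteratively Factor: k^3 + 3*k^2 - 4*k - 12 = (k + 2)*(k^2 + k - 6) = (k + 2)*(k + 3)*(k - 2)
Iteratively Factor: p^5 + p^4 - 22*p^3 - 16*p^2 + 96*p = (p + 4)*(p^4 - 3*p^3 - 10*p^2 + 24*p) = p*(p + 4)*(p^3 - 3*p^2 - 10*p + 24) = p*(p - 2)*(p + 4)*(p^2 - p - 12) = p*(p - 2)*(p + 3)*(p + 4)*(p - 4)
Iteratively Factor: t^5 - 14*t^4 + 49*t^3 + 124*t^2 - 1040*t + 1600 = (t - 4)*(t^4 - 10*t^3 + 9*t^2 + 160*t - 400) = (t - 4)*(t + 4)*(t^3 - 14*t^2 + 65*t - 100) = (t - 5)*(t - 4)*(t + 4)*(t^2 - 9*t + 20) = (t - 5)^2*(t - 4)*(t + 4)*(t - 4)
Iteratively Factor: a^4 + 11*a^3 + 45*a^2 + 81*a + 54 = (a + 2)*(a^3 + 9*a^2 + 27*a + 27) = (a + 2)*(a + 3)*(a^2 + 6*a + 9) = (a + 2)*(a + 3)^2*(a + 3)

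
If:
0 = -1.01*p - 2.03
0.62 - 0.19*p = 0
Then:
No Solution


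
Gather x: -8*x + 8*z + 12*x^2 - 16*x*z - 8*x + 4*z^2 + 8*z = 12*x^2 + x*(-16*z - 16) + 4*z^2 + 16*z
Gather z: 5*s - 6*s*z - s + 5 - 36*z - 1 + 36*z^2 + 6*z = 4*s + 36*z^2 + z*(-6*s - 30) + 4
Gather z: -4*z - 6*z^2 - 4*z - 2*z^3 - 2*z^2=-2*z^3 - 8*z^2 - 8*z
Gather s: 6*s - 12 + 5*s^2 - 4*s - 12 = 5*s^2 + 2*s - 24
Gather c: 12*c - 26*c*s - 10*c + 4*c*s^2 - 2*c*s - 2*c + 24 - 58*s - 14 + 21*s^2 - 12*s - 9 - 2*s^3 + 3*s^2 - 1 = c*(4*s^2 - 28*s) - 2*s^3 + 24*s^2 - 70*s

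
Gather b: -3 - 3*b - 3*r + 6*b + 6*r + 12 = 3*b + 3*r + 9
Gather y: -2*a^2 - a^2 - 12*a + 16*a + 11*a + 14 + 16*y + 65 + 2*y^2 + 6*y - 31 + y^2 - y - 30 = -3*a^2 + 15*a + 3*y^2 + 21*y + 18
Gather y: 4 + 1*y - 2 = y + 2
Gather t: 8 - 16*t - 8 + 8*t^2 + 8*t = 8*t^2 - 8*t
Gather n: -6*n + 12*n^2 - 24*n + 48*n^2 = 60*n^2 - 30*n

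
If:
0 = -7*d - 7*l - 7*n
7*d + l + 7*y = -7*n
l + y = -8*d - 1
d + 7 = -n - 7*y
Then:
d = 1/5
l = -7/5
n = 6/5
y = -6/5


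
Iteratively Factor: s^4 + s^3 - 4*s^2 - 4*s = (s + 2)*(s^3 - s^2 - 2*s) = s*(s + 2)*(s^2 - s - 2) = s*(s - 2)*(s + 2)*(s + 1)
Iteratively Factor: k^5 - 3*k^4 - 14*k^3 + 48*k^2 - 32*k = (k)*(k^4 - 3*k^3 - 14*k^2 + 48*k - 32) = k*(k + 4)*(k^3 - 7*k^2 + 14*k - 8) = k*(k - 2)*(k + 4)*(k^2 - 5*k + 4) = k*(k - 2)*(k - 1)*(k + 4)*(k - 4)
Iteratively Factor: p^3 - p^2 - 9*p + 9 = (p - 3)*(p^2 + 2*p - 3) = (p - 3)*(p - 1)*(p + 3)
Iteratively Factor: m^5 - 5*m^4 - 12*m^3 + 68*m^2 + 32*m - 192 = (m + 3)*(m^4 - 8*m^3 + 12*m^2 + 32*m - 64) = (m - 4)*(m + 3)*(m^3 - 4*m^2 - 4*m + 16) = (m - 4)*(m - 2)*(m + 3)*(m^2 - 2*m - 8) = (m - 4)*(m - 2)*(m + 2)*(m + 3)*(m - 4)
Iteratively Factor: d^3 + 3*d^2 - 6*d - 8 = (d + 1)*(d^2 + 2*d - 8) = (d - 2)*(d + 1)*(d + 4)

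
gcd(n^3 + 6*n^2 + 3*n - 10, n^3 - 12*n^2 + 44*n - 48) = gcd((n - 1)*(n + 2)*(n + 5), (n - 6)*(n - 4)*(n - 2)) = 1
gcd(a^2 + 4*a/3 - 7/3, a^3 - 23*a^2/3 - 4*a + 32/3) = a - 1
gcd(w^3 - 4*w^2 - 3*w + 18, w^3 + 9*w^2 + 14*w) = w + 2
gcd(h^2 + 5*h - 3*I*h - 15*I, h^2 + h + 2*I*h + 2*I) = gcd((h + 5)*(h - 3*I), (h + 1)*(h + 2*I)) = 1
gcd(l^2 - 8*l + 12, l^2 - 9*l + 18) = l - 6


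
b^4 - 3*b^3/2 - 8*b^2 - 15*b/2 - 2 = (b - 4)*(b + 1/2)*(b + 1)^2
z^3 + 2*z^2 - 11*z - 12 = (z - 3)*(z + 1)*(z + 4)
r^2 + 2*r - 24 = (r - 4)*(r + 6)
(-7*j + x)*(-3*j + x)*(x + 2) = 21*j^2*x + 42*j^2 - 10*j*x^2 - 20*j*x + x^3 + 2*x^2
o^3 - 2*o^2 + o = o*(o - 1)^2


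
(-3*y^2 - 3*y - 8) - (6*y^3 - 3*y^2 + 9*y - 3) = -6*y^3 - 12*y - 5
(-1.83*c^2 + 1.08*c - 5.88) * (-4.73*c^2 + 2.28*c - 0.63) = 8.6559*c^4 - 9.2808*c^3 + 31.4277*c^2 - 14.0868*c + 3.7044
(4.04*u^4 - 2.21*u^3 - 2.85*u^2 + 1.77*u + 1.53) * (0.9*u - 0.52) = 3.636*u^5 - 4.0898*u^4 - 1.4158*u^3 + 3.075*u^2 + 0.4566*u - 0.7956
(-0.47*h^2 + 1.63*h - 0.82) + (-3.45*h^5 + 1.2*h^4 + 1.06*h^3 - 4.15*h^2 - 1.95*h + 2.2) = -3.45*h^5 + 1.2*h^4 + 1.06*h^3 - 4.62*h^2 - 0.32*h + 1.38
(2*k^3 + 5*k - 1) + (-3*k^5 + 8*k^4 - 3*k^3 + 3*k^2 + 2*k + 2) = -3*k^5 + 8*k^4 - k^3 + 3*k^2 + 7*k + 1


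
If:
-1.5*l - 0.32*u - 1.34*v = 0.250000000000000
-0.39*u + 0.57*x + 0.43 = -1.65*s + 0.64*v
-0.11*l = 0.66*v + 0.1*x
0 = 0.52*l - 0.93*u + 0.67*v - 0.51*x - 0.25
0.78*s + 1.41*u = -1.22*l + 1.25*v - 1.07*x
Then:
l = 0.39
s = -1.28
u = -1.24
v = -0.33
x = 1.74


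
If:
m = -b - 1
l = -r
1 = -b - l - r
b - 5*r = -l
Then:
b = -1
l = 1/6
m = 0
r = -1/6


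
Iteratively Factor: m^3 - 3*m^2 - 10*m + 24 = (m - 4)*(m^2 + m - 6) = (m - 4)*(m + 3)*(m - 2)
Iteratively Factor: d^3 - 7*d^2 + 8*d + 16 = (d - 4)*(d^2 - 3*d - 4) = (d - 4)^2*(d + 1)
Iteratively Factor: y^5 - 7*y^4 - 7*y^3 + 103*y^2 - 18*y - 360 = (y - 5)*(y^4 - 2*y^3 - 17*y^2 + 18*y + 72) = (y - 5)*(y + 3)*(y^3 - 5*y^2 - 2*y + 24) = (y - 5)*(y - 4)*(y + 3)*(y^2 - y - 6) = (y - 5)*(y - 4)*(y - 3)*(y + 3)*(y + 2)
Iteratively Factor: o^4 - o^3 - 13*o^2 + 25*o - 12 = (o - 3)*(o^3 + 2*o^2 - 7*o + 4) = (o - 3)*(o - 1)*(o^2 + 3*o - 4) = (o - 3)*(o - 1)*(o + 4)*(o - 1)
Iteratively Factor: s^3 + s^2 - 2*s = (s)*(s^2 + s - 2) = s*(s + 2)*(s - 1)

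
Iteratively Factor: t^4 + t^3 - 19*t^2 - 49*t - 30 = (t + 2)*(t^3 - t^2 - 17*t - 15) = (t + 2)*(t + 3)*(t^2 - 4*t - 5) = (t + 1)*(t + 2)*(t + 3)*(t - 5)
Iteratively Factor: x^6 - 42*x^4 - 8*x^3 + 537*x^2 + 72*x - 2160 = (x - 3)*(x^5 + 3*x^4 - 33*x^3 - 107*x^2 + 216*x + 720) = (x - 3)*(x + 4)*(x^4 - x^3 - 29*x^2 + 9*x + 180) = (x - 3)^2*(x + 4)*(x^3 + 2*x^2 - 23*x - 60) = (x - 3)^2*(x + 3)*(x + 4)*(x^2 - x - 20) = (x - 5)*(x - 3)^2*(x + 3)*(x + 4)*(x + 4)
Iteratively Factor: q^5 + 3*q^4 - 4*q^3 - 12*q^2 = (q - 2)*(q^4 + 5*q^3 + 6*q^2) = q*(q - 2)*(q^3 + 5*q^2 + 6*q) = q*(q - 2)*(q + 2)*(q^2 + 3*q) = q^2*(q - 2)*(q + 2)*(q + 3)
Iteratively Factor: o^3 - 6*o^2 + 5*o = (o - 1)*(o^2 - 5*o) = (o - 5)*(o - 1)*(o)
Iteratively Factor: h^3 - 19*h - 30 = (h + 3)*(h^2 - 3*h - 10) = (h + 2)*(h + 3)*(h - 5)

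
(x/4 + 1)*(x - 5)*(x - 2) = x^3/4 - 3*x^2/4 - 9*x/2 + 10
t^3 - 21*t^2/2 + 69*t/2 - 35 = (t - 5)*(t - 7/2)*(t - 2)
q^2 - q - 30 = (q - 6)*(q + 5)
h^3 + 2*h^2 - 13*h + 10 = (h - 2)*(h - 1)*(h + 5)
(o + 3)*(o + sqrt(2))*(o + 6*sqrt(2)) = o^3 + 3*o^2 + 7*sqrt(2)*o^2 + 12*o + 21*sqrt(2)*o + 36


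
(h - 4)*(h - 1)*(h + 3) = h^3 - 2*h^2 - 11*h + 12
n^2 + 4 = (n - 2*I)*(n + 2*I)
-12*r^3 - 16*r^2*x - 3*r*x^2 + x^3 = (-6*r + x)*(r + x)*(2*r + x)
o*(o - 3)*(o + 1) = o^3 - 2*o^2 - 3*o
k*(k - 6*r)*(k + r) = k^3 - 5*k^2*r - 6*k*r^2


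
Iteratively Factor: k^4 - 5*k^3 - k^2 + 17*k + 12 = (k + 1)*(k^3 - 6*k^2 + 5*k + 12) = (k - 3)*(k + 1)*(k^2 - 3*k - 4) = (k - 3)*(k + 1)^2*(k - 4)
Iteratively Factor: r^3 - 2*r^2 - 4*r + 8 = (r + 2)*(r^2 - 4*r + 4) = (r - 2)*(r + 2)*(r - 2)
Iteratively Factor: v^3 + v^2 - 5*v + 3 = (v + 3)*(v^2 - 2*v + 1) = (v - 1)*(v + 3)*(v - 1)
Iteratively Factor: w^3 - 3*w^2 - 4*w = (w + 1)*(w^2 - 4*w) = (w - 4)*(w + 1)*(w)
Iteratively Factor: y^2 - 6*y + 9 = (y - 3)*(y - 3)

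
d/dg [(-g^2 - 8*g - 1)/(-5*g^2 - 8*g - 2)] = 2*(-16*g^2 - 3*g + 4)/(25*g^4 + 80*g^3 + 84*g^2 + 32*g + 4)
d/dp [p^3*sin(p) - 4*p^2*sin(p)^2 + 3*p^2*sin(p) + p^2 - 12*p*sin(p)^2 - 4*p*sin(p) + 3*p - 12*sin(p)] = p^3*cos(p) - 4*p^2*sin(2*p) + 3*sqrt(2)*p^2*sin(p + pi/4) + 6*p*sin(p) - 12*p*sin(2*p) - 4*p*cos(p) + 4*p*cos(2*p) - 2*p - 4*sin(p) - 12*cos(p) + 6*cos(2*p) - 3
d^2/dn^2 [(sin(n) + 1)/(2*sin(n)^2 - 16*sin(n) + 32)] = (-sin(n)^3 - 20*sin(n)^2 - 22*sin(n) + 22)/(2*(sin(n) - 4)^4)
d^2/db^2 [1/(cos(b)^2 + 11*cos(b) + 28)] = (-4*sin(b)^4 + 11*sin(b)^2 + 1397*cos(b)/4 - 33*cos(3*b)/4 + 179)/((cos(b) + 4)^3*(cos(b) + 7)^3)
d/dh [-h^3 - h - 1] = -3*h^2 - 1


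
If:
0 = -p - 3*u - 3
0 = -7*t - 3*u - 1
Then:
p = -3*u - 3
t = -3*u/7 - 1/7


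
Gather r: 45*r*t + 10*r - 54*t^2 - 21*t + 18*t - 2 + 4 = r*(45*t + 10) - 54*t^2 - 3*t + 2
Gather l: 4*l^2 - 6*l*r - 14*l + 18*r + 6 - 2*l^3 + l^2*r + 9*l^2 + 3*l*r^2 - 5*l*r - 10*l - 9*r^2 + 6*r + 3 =-2*l^3 + l^2*(r + 13) + l*(3*r^2 - 11*r - 24) - 9*r^2 + 24*r + 9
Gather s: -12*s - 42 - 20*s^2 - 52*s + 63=-20*s^2 - 64*s + 21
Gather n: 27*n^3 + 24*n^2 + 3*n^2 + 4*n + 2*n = 27*n^3 + 27*n^2 + 6*n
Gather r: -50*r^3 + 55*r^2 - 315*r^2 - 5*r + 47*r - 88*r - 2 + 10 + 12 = -50*r^3 - 260*r^2 - 46*r + 20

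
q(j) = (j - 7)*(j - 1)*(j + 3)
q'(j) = (j - 7)*(j - 1) + (j - 7)*(j + 3) + (j - 1)*(j + 3)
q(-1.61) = 31.24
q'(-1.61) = 6.88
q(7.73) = 52.72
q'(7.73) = 84.96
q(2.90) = -45.96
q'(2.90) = -20.77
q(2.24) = -30.93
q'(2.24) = -24.35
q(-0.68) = 29.93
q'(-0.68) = -8.81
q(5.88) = -48.53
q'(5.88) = 27.92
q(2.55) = -38.28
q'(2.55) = -22.99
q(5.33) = -60.24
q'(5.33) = 14.93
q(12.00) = 825.00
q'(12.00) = 295.00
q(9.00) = 192.00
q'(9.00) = 136.00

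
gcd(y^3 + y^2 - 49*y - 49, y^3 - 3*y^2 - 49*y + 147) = y^2 - 49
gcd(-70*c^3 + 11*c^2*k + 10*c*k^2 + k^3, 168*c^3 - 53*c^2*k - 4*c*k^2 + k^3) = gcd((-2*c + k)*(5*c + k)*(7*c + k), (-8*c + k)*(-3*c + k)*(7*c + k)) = 7*c + k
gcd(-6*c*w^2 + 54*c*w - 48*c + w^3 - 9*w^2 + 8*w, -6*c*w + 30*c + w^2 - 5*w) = -6*c + w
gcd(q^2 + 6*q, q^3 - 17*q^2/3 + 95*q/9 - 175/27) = 1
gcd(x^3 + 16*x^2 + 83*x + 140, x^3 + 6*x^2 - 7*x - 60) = x^2 + 9*x + 20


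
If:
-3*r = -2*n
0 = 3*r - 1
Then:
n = 1/2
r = 1/3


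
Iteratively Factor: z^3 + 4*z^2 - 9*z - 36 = (z + 3)*(z^2 + z - 12) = (z + 3)*(z + 4)*(z - 3)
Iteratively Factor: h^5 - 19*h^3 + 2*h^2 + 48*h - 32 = (h + 4)*(h^4 - 4*h^3 - 3*h^2 + 14*h - 8) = (h - 1)*(h + 4)*(h^3 - 3*h^2 - 6*h + 8) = (h - 4)*(h - 1)*(h + 4)*(h^2 + h - 2) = (h - 4)*(h - 1)^2*(h + 4)*(h + 2)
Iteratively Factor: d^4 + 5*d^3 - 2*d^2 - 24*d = (d - 2)*(d^3 + 7*d^2 + 12*d) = (d - 2)*(d + 3)*(d^2 + 4*d) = d*(d - 2)*(d + 3)*(d + 4)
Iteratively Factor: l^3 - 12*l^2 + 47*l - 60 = (l - 3)*(l^2 - 9*l + 20) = (l - 5)*(l - 3)*(l - 4)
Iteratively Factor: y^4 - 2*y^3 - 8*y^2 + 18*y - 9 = (y - 3)*(y^3 + y^2 - 5*y + 3) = (y - 3)*(y - 1)*(y^2 + 2*y - 3) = (y - 3)*(y - 1)^2*(y + 3)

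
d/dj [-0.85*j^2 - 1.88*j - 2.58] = -1.7*j - 1.88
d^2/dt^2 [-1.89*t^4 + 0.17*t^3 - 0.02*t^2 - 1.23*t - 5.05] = -22.68*t^2 + 1.02*t - 0.04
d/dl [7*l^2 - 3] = 14*l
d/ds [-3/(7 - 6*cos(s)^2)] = 18*sin(2*s)/(4 - 3*cos(2*s))^2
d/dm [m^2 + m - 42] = 2*m + 1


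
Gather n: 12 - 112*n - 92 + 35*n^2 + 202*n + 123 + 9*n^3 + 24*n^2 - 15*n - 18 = 9*n^3 + 59*n^2 + 75*n + 25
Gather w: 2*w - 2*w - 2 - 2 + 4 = 0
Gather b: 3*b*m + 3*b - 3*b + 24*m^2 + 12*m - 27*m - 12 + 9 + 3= 3*b*m + 24*m^2 - 15*m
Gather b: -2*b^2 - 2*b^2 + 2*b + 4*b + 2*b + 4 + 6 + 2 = -4*b^2 + 8*b + 12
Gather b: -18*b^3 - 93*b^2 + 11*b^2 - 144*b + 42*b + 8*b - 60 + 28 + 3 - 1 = -18*b^3 - 82*b^2 - 94*b - 30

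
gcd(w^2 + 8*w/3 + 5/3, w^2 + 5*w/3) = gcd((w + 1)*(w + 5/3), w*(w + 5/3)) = w + 5/3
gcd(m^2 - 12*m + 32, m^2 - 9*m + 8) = m - 8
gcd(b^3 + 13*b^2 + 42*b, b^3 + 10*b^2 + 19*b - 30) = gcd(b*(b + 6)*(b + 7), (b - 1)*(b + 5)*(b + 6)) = b + 6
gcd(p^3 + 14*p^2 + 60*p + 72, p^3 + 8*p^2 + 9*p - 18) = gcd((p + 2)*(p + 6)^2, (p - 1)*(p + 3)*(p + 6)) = p + 6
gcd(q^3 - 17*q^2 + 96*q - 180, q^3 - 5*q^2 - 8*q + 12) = q - 6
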